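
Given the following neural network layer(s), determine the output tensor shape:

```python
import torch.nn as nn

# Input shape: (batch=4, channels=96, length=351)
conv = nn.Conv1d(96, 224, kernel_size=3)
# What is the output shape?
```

Input: (4, 96, 351) -> Output: (4, 224, 349)

Answer: (4, 224, 349)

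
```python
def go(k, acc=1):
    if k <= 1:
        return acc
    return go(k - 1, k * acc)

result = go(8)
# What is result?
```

Accumulator trace (n, acc): (8, 1) -> (7, 8) -> (6, 56) -> (5, 336) -> (4, 1680) -> (3, 6720) -> (2, 20160) -> (1, 40320) -> return 40320

Answer: 40320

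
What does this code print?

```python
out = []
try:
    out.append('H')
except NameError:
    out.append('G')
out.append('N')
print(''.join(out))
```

Execution trace: 'H' (try body, no exception) → 'N' (after the try/except). Output: HN

Answer: HN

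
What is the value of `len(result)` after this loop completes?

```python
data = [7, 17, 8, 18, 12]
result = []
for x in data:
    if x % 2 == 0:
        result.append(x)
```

Count even numbers in [7, 17, 8, 18, 12]
`result` takes the values: [] → [8] → [8, 18] → [8, 18, 12]
So `len(result)` = 3

Answer: 3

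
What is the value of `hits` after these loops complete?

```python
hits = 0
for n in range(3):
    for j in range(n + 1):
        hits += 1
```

Triangle: 1 + 2 + ... + 3
`hits` takes the values: 0 → 1 → 2 → 3 → 4 → 5 → 6

Answer: 6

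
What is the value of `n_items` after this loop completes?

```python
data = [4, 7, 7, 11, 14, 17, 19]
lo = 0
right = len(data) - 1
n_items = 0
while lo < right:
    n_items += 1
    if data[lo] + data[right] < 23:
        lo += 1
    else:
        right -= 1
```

Steps to find pair summing to 23
`n_items` takes the values: 0 → 1 → 2 → 3 → 4 → 5 → 6

Answer: 6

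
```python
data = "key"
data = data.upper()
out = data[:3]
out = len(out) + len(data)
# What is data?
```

Trace:
`data = "key"` → data = 'key'
`data = data.upper()` → data = 'KEY'
`out = data[:3]` → out = 'KEY'
`out = len(out) + len(data)` → out = 6
So data = 'KEY'

Answer: 'KEY'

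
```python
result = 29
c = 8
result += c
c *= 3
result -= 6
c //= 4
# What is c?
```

Trace:
`result = 29` → result = 29
`c = 8` → c = 8
`result += c` → result = 37
`c *= 3` → c = 24
`result -= 6` → result = 31
`c //= 4` → c = 6
So c = 6

Answer: 6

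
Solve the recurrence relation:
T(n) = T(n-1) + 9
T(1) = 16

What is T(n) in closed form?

Unrolling: T(n) = T(1) + 9·(n-1) = 16 + 9(n-1) = 9n + 7.

Answer: T(n) = 9n + 7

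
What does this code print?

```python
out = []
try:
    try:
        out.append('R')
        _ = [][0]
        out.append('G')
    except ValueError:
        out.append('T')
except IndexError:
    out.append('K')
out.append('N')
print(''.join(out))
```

Execution trace: 'R' (try body) → 'K' (outer except IndexError) → 'N' (after the try/except). Output: RKN

Answer: RKN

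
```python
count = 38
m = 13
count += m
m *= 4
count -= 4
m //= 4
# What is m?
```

Trace:
`count = 38` → count = 38
`m = 13` → m = 13
`count += m` → count = 51
`m *= 4` → m = 52
`count -= 4` → count = 47
`m //= 4` → m = 13
So m = 13

Answer: 13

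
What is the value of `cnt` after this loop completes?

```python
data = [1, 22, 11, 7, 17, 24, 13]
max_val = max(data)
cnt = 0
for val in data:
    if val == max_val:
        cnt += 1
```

Count of max value 24 in [1, 22, 11, 7, 17, 24, 13]
`cnt` takes the values: 0 → 1

Answer: 1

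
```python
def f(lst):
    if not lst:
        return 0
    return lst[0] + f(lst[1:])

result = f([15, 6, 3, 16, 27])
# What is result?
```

15 + 6 + 3 + 16 + 27 + 0 = 67

Answer: 67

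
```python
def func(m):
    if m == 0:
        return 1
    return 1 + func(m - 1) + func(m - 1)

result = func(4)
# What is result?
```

func(m) = 1 + 2·func(m-1), func(0)=1. Closed form: (1+1)·2^4 - 1 = 31.

Answer: 31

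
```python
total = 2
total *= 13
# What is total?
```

Trace:
`total = 2` → total = 2
`total *= 13` → total = 26
So total = 26

Answer: 26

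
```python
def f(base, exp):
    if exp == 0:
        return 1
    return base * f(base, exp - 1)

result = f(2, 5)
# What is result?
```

f(2, 5) = 2 * 2 * 2 * 2 * 2 = 32

Answer: 32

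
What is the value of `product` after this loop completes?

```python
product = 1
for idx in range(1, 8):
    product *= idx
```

7! = 5040
`product` takes the values: 1 → 2 → 6 → 24 → 120 → 720 → 5040

Answer: 5040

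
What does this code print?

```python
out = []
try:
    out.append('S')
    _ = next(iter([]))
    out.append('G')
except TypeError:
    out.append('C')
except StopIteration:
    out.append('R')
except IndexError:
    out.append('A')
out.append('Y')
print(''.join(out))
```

Execution trace: 'S' (try body) → 'R' (except StopIteration) → 'Y' (after the try/except). Output: SRY

Answer: SRY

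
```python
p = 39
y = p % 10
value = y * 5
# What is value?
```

Trace:
`p = 39` → p = 39
`y = p % 10` → y = 9
`value = y * 5` → value = 45
So value = 45

Answer: 45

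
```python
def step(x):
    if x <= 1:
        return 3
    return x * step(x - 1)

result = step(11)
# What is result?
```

step(11) = 11 * 10 * 9 * 8 * 7 * 6 * 5 * 4 * 3 * 2 * 3 = 119750400

Answer: 119750400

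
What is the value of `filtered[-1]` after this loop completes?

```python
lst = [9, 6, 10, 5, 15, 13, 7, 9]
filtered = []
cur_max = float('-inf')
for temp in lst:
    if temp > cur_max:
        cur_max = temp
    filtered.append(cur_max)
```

Running max ends at 15
`filtered` takes the values: [] → [9] → [9, 9] → [9, 9, 10] → [9, 9, 10, 10] → [9, 9, 10, 10, 15] → [9, 9, 10, 10, 15, 15] → [9, 9, 10, 10, 15, 15, 15] → [9, 9, 10, 10, 15, 15, 15, 15]
So `filtered[-1]` = 15

Answer: 15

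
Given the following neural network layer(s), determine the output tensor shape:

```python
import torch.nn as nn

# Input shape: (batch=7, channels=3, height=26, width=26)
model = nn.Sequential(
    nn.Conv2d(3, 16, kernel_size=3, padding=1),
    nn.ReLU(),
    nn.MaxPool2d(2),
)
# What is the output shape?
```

Input: (7, 3, 26, 26) -> after Conv2d: (7, 16, 26, 26) -> after ReLU: (7, 16, 26, 26) -> Output: (7, 16, 13, 13)

Answer: (7, 16, 13, 13)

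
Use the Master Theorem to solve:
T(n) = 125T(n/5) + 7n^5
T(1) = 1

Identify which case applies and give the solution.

a=125, b=5, f(n)=7n^5. log_5(125) = 3. Since c=5 > 3 and the regularity condition holds (125(n/5)^5 = (125/5^5)n^5 with 125/5^5 < 1), Case 3 applies: T(n) = Θ(f(n)) = O(n^5).

Answer: O(n^5) - Case 3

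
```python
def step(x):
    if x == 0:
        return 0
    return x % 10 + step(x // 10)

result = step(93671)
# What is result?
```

Sum of digits of 93671: 1 + 7 + 6 + 3 + 9 = 26

Answer: 26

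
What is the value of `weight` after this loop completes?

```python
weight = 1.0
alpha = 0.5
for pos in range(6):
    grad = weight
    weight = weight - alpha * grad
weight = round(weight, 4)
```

Gradient descent: w = 1.0 * (1 - 0.5)^6
`weight` takes the values: 1.0 → 0.5 → 0.25 → 0.125 → 0.0625 → 0.03125 → 0.015625 → 0.0156

Answer: 0.0156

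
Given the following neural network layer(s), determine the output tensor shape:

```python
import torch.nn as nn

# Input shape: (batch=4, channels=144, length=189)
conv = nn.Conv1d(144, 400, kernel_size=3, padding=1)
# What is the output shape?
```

Input: (4, 144, 189) -> Output: (4, 400, 189)

Answer: (4, 400, 189)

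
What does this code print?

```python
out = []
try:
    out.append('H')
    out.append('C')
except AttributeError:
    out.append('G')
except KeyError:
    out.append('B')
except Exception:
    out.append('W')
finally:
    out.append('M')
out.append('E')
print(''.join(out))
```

Execution trace: 'H' (try body) → 'C' (try body, no exception) → 'M' (finally) → 'E' (after the try/except). Output: HCME

Answer: HCME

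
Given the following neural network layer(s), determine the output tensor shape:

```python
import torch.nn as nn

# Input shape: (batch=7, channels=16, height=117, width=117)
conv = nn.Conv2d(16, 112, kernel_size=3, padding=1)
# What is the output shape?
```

Input: (7, 16, 117, 117) -> Output: (7, 112, 117, 117)

Answer: (7, 112, 117, 117)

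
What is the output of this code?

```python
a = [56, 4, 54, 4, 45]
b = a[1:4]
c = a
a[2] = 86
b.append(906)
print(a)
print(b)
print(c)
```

Key concept: slice vs alias.
Step by step:
`a = [56, 4, 54, 4, 45]` → a = [56, 4, 54, 4, 45]
`b = a[1:4]` → b = [4, 54, 4]
`c = a` → c = [56, 4, 54, 4, 45] (same object as a)
`a[2] = 86` → a = [56, 4, 86, 4, 45] (same object as c); c = [56, 4, 86, 4, 45] (same object as a)
`b.append(906)` → b = [4, 54, 4, 906]
`print(a)` → prints [56, 4, 86, 4, 45]
`print(b)` → prints [4, 54, 4, 906]
`print(c)` → prints [56, 4, 86, 4, 45]

Answer:
[56, 4, 86, 4, 45]
[4, 54, 4, 906]
[56, 4, 86, 4, 45]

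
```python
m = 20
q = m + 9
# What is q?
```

Trace:
`m = 20` → m = 20
`q = m + 9` → q = 29
So q = 29

Answer: 29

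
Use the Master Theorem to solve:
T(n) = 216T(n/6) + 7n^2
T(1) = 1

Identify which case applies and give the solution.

a=216, b=6, f(n)=7n^2. log_6(216) = 3. Since c=2 < 3, Case 1 applies: T(n) = Θ(n^log_b(a)) = O(n^3).

Answer: O(n^3) - Case 1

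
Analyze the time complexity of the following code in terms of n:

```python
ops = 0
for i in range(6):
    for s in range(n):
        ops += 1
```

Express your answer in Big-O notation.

Each loop level contributes: 1 × n. Multiplying the contributions gives O(n).

Answer: O(n)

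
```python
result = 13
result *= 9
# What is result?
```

Trace:
`result = 13` → result = 13
`result *= 9` → result = 117
So result = 117

Answer: 117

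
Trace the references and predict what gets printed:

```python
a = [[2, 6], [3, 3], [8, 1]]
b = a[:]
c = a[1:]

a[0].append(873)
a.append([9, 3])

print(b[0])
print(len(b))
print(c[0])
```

Key concept: slice with nested mutation.
Step by step:
`a = [[2, 6], [3, 3], [8, 1]]` → a = [[2, 6], [3, 3], [8, 1]]
`b = a[:]` → b = [[2, 6], [3, 3], [8, 1]]
`c = a[1:]` → c = [[3, 3], [8, 1]]
`a[0].append(873)` → a = [[2, 6, 873], [3, 3], [8, 1]]; b = [[2, 6, 873], [3, 3], [8, 1]]
`a.append([9, 3])` → a = [[2, 6, 873], [3, 3], [8, 1], [9, 3]]
`print(b[0])` → prints [2, 6, 873]
`print(len(b))` → prints 3
`print(c[0])` → prints [3, 3]

Answer:
[2, 6, 873]
3
[3, 3]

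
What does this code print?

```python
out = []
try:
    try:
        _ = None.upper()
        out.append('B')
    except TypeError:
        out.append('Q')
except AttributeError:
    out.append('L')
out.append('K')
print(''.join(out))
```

Execution trace: 'L' (outer except AttributeError) → 'K' (after the try/except). Output: LK

Answer: LK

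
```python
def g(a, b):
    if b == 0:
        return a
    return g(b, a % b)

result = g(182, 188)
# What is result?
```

g(182, 188) -> g(188, 182) -> g(182, 6) -> g(6, 2) -> g(2, 0) -> 2

Answer: 2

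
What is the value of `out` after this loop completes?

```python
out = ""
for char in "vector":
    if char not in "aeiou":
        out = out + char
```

Remove vowels from 'vector'
`out` takes the values: "" → "v" → "vc" → "vct" → "vctr"

Answer: "vctr"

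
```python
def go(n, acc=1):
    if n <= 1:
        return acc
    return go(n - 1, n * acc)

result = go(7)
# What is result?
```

Accumulator trace (n, acc): (7, 1) -> (6, 7) -> (5, 42) -> (4, 210) -> (3, 840) -> (2, 2520) -> (1, 5040) -> return 5040

Answer: 5040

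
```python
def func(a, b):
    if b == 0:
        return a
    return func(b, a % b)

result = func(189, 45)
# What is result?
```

func(189, 45) -> func(45, 9) -> func(9, 0) -> 9

Answer: 9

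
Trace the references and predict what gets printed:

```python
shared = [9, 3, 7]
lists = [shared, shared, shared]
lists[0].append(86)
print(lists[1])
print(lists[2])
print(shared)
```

Key concept: list of same reference.
Step by step:
`shared = [9, 3, 7]` → shared = [9, 3, 7]
`lists = [shared, shared, shared]` → lists = [[9, 3, 7], [9, 3, 7], [9, 3, 7]]
`lists[0].append(86)` → shared = [9, 3, 7, 86]; lists = [[9, 3, 7, 86], [9, 3, 7, 86], [9, 3, 7, 86]]
`print(lists[1])` → prints [9, 3, 7, 86]
`print(lists[2])` → prints [9, 3, 7, 86]
`print(shared)` → prints [9, 3, 7, 86]

Answer:
[9, 3, 7, 86]
[9, 3, 7, 86]
[9, 3, 7, 86]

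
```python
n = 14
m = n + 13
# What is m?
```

Trace:
`n = 14` → n = 14
`m = n + 13` → m = 27
So m = 27

Answer: 27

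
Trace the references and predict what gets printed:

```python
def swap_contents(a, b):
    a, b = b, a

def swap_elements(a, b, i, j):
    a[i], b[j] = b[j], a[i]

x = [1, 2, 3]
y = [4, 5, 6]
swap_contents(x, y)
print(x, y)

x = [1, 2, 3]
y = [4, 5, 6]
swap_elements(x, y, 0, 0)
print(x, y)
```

Key concept: parameter rebinding vs mutation.
Step by step:
`x = [1, 2, 3]` → x = [1, 2, 3]
`y = [4, 5, 6]` → y = [4, 5, 6]
`swap_contents(x, y)` → no visible change to tracked variables
`print(x, y)` → prints [1, 2, 3] [4, 5, 6]
`x = [1, 2, 3]` → x = [1, 2, 3]
`y = [4, 5, 6]` → y = [4, 5, 6]
`swap_elements(x, y, 0, 0)` → x = [4, 2, 3]; y = [1, 5, 6]
`print(x, y)` → prints [4, 2, 3] [1, 5, 6]

Answer:
[1, 2, 3] [4, 5, 6]
[4, 2, 3] [1, 5, 6]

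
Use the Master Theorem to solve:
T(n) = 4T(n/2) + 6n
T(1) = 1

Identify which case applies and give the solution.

a=4, b=2, f(n)=6n. log_2(4) = 2. Since c=1 < 2, Case 1 applies: T(n) = Θ(n^log_b(a)) = O(n^2).

Answer: O(n^2) - Case 1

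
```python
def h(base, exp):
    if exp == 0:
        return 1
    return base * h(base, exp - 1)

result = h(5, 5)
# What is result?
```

h(5, 5) = 5 * 5 * 5 * 5 * 5 = 3125

Answer: 3125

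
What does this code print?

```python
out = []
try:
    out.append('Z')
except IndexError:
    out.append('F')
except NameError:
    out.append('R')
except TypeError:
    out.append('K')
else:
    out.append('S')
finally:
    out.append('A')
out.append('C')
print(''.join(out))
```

Execution trace: 'Z' (try body, no exception) → 'S' (else) → 'A' (finally) → 'C' (after the try/except). Output: ZSAC

Answer: ZSAC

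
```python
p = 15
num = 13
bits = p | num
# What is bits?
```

Trace:
`p = 15` → p = 15
`num = 13` → num = 13
`bits = p | num` → bits = 15
So bits = 15

Answer: 15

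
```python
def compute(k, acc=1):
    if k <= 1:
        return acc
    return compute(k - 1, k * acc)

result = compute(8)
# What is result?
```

Accumulator trace (n, acc): (8, 1) -> (7, 8) -> (6, 56) -> (5, 336) -> (4, 1680) -> (3, 6720) -> (2, 20160) -> (1, 40320) -> return 40320

Answer: 40320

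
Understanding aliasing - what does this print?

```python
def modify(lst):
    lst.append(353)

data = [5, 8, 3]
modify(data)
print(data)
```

Key concept: function modifies passed list.
Step by step:
`data = [5, 8, 3]` → data = [5, 8, 3]
`modify(data)` → data = [5, 8, 3, 353]
`print(data)` → prints [5, 8, 3, 353]

Answer: [5, 8, 3, 353]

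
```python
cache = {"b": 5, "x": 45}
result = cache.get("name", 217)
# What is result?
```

Trace:
`cache = {"b": 5, "x": 45}` → cache = {'b': 5, 'x': 45}
`result = cache.get("name", 217)` → result = 217
So result = 217

Answer: 217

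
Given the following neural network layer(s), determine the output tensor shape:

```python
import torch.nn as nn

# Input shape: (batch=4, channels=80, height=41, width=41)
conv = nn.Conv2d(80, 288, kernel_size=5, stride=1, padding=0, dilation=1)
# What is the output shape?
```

Input: (4, 80, 41, 41) -> Output: (4, 288, 37, 37)

Answer: (4, 288, 37, 37)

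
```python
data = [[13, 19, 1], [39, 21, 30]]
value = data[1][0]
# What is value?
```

Trace:
`data = [[13, 19, 1], [39, 21, 30]]` → data = [[13, 19, 1], [39, 21, 30]]
`value = data[1][0]` → value = 39
So value = 39

Answer: 39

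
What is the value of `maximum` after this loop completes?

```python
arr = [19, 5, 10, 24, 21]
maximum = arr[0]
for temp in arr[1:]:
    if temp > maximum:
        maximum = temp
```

Maximum of [19, 5, 10, 24, 21]
`maximum` takes the values: 19 → 24

Answer: 24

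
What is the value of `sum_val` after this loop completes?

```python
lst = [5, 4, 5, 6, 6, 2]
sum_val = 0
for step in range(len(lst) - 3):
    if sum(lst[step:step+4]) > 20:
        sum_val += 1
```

Count windows with sum > 20
`sum_val` takes the values: 0 → 1

Answer: 1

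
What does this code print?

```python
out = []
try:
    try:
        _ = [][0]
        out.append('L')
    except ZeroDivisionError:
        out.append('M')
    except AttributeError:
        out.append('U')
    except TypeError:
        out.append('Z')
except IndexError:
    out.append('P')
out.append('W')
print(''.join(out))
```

Execution trace: 'P' (outer except IndexError) → 'W' (after the try/except). Output: PW

Answer: PW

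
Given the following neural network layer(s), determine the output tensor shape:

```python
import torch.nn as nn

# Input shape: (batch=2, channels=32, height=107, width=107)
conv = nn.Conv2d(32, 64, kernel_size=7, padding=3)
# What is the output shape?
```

Input: (2, 32, 107, 107) -> Output: (2, 64, 107, 107)

Answer: (2, 64, 107, 107)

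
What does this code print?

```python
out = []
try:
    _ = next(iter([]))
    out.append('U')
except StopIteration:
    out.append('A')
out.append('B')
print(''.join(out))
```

Execution trace: 'A' (except StopIteration) → 'B' (after the try/except). Output: AB

Answer: AB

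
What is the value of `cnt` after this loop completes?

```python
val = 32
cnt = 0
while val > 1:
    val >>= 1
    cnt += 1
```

Count right shifts until 1
`cnt` takes the values: 0 → 1 → 2 → 3 → 4 → 5

Answer: 5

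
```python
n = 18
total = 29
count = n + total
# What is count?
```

Trace:
`n = 18` → n = 18
`total = 29` → total = 29
`count = n + total` → count = 47
So count = 47

Answer: 47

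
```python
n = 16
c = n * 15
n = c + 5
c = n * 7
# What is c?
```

Trace:
`n = 16` → n = 16
`c = n * 15` → c = 240
`n = c + 5` → n = 245
`c = n * 7` → c = 1715
So c = 1715

Answer: 1715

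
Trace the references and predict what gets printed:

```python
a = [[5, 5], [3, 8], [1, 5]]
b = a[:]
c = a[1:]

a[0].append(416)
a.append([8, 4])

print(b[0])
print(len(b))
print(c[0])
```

Key concept: slice with nested mutation.
Step by step:
`a = [[5, 5], [3, 8], [1, 5]]` → a = [[5, 5], [3, 8], [1, 5]]
`b = a[:]` → b = [[5, 5], [3, 8], [1, 5]]
`c = a[1:]` → c = [[3, 8], [1, 5]]
`a[0].append(416)` → a = [[5, 5, 416], [3, 8], [1, 5]]; b = [[5, 5, 416], [3, 8], [1, 5]]
`a.append([8, 4])` → a = [[5, 5, 416], [3, 8], [1, 5], [8, 4]]
`print(b[0])` → prints [5, 5, 416]
`print(len(b))` → prints 3
`print(c[0])` → prints [3, 8]

Answer:
[5, 5, 416]
3
[3, 8]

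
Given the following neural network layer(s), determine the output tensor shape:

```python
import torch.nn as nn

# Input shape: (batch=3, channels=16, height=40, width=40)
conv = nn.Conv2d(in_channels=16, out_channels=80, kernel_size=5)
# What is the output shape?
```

Input: (3, 16, 40, 40) -> Output: (3, 80, 36, 36)

Answer: (3, 80, 36, 36)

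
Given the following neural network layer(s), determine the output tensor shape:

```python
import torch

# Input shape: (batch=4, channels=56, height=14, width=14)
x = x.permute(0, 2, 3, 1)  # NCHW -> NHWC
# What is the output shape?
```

Input: (4, 56, 14, 14) -> Output: (4, 14, 14, 56)

Answer: (4, 14, 14, 56)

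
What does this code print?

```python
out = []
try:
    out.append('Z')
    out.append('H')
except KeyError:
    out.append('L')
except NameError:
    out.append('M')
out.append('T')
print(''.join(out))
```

Execution trace: 'Z' (try body) → 'H' (try body, no exception) → 'T' (after the try/except). Output: ZHT

Answer: ZHT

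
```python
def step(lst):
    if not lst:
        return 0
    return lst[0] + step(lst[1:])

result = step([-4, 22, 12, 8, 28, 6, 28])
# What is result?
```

(-4) + 22 + 12 + 8 + 28 + 6 + 28 + 0 = 100

Answer: 100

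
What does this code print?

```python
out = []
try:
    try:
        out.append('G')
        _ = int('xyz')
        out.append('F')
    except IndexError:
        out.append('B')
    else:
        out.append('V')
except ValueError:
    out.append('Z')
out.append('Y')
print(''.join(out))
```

Execution trace: 'G' (inner try body) → 'Z' (outer except ValueError) → 'Y' (after the try/except). Output: GZY

Answer: GZY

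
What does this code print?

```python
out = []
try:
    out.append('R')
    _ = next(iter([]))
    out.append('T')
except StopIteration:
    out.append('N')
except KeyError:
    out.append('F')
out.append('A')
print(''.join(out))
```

Execution trace: 'R' (try body) → 'N' (except StopIteration) → 'A' (after the try/except). Output: RNA

Answer: RNA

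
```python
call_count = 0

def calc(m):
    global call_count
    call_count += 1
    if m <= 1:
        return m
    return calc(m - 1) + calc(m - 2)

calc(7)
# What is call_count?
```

Calls(m) = 1 + Calls(m-1) + Calls(m-2); Calls(0)=Calls(1)=1. For m=7 this gives 41.

Answer: 41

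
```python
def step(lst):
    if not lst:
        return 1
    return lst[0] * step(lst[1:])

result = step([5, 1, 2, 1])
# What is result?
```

Product over [5, 1, 2, 1] = 5 * 1 * 2 * 1 = 10

Answer: 10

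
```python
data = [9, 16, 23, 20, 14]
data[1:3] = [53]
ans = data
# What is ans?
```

Trace:
`data = [9, 16, 23, 20, 14]` → data = [9, 16, 23, 20, 14]
`data[1:3] = [53]` → data = [9, 53, 20, 14]
`ans = data` → ans = [9, 53, 20, 14]
So ans = [9, 53, 20, 14]

Answer: [9, 53, 20, 14]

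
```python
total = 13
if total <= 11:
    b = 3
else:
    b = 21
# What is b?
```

Trace:
`total = 13` → total = 13
`if total <= 11: ...` → total <= 11 is False, take else branch → b = 21
So b = 21

Answer: 21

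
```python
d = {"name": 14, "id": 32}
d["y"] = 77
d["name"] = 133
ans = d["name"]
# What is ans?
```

Trace:
`d = {"name": 14, "id": 32}` → d = {'name': 14, 'id': 32}
`d["y"] = 77` → d = {'name': 14, 'id': 32, 'y': 77}
`d["name"] = 133` → d = {'name': 133, 'id': 32, 'y': 77}
`ans = d["name"]` → ans = 133
So ans = 133

Answer: 133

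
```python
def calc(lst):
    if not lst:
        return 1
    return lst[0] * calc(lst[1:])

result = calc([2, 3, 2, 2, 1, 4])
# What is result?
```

Product over [2, 3, 2, 2, 1, 4] = 2 * 3 * 2 * 2 * 1 * 4 = 96

Answer: 96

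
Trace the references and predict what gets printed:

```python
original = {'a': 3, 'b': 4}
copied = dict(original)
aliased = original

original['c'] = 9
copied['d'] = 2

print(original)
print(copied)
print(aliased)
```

Key concept: dict() creates copy, assignment creates alias.
Step by step:
`original = {'a': 3, 'b': 4}` → original = {'a': 3, 'b': 4}
`copied = dict(original)` → copied = {'a': 3, 'b': 4}
`aliased = original` → aliased = {'a': 3, 'b': 4} (same object as original)
`original['c'] = 9` → original = {'a': 3, 'b': 4, 'c': 9} (same object as aliased); aliased = {'a': 3, 'b': 4, 'c': 9} (same object as original)
`copied['d'] = 2` → copied = {'a': 3, 'b': 4, 'd': 2}
`print(original)` → prints {'a': 3, 'b': 4, 'c': 9}
`print(copied)` → prints {'a': 3, 'b': 4, 'd': 2}
`print(aliased)` → prints {'a': 3, 'b': 4, 'c': 9}

Answer:
{'a': 3, 'b': 4, 'c': 9}
{'a': 3, 'b': 4, 'd': 2}
{'a': 3, 'b': 4, 'c': 9}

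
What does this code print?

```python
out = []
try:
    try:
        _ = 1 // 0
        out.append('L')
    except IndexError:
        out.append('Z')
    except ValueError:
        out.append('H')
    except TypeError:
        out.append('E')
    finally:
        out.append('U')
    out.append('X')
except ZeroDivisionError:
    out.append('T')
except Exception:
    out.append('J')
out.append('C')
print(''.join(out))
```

Execution trace: 'U' (inner finally) → 'T' (except ZeroDivisionError) → 'C' (after the try/except). Output: UTC

Answer: UTC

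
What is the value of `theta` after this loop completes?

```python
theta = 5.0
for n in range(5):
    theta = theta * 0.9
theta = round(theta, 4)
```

Exponential decay: 5.0 * 0.9^5
`theta` takes the values: 5.0 → 4.5 → 4.05 → 3.645 → 3.2805 → 2.95245 → 2.9525

Answer: 2.9525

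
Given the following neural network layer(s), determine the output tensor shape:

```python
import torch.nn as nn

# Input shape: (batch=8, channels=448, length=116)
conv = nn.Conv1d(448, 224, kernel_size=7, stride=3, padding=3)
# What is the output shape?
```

Input: (8, 448, 116) -> Output: (8, 224, 39)

Answer: (8, 224, 39)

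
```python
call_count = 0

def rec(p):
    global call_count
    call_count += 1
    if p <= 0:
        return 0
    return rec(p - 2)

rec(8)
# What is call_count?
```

Linear recursion stepping by 2: 5 calls from p=8 down to ≤0.

Answer: 5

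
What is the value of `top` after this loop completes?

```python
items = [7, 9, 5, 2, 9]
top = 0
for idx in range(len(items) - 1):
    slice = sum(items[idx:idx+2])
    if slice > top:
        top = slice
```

Max sum of 2-element window in [7, 9, 5, 2, 9]
`top` takes the values: 0 → 16

Answer: 16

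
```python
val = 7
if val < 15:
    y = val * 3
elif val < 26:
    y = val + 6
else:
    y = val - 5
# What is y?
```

Trace:
`val = 7` → val = 7
`if val < 15: ...` → val < 15 is True → y = 21
So y = 21

Answer: 21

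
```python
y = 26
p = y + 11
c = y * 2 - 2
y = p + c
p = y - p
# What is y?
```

Trace:
`y = 26` → y = 26
`p = y + 11` → p = 37
`c = y * 2 - 2` → c = 50
`y = p + c` → y = 87
`p = y - p` → p = 50
So y = 87

Answer: 87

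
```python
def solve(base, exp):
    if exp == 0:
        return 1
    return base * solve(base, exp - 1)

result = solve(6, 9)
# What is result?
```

solve(6, 9) = 6 * 6 * 6 * 6 * 6 * 6 * 6 * 6 * 6 = 10077696

Answer: 10077696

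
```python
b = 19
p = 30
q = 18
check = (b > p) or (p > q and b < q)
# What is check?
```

Trace:
`b = 19` → b = 19
`p = 30` → p = 30
`q = 18` → q = 18
`check = (b > p) or (p > q and b < q)` → check = False
So check = False

Answer: False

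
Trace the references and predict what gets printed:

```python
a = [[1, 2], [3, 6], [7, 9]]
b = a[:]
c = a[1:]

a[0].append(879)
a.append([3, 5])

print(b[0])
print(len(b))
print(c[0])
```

Key concept: slice with nested mutation.
Step by step:
`a = [[1, 2], [3, 6], [7, 9]]` → a = [[1, 2], [3, 6], [7, 9]]
`b = a[:]` → b = [[1, 2], [3, 6], [7, 9]]
`c = a[1:]` → c = [[3, 6], [7, 9]]
`a[0].append(879)` → a = [[1, 2, 879], [3, 6], [7, 9]]; b = [[1, 2, 879], [3, 6], [7, 9]]
`a.append([3, 5])` → a = [[1, 2, 879], [3, 6], [7, 9], [3, 5]]
`print(b[0])` → prints [1, 2, 879]
`print(len(b))` → prints 3
`print(c[0])` → prints [3, 6]

Answer:
[1, 2, 879]
3
[3, 6]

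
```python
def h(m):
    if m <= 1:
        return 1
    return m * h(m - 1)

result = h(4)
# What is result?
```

h(4) = 4 * 3 * 2 * 1 = 24

Answer: 24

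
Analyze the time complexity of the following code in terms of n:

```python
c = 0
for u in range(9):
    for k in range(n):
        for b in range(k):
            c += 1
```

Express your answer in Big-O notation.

Each loop level contributes: 1 × n × n. Multiplying the contributions gives O(n^2).

Answer: O(n^2)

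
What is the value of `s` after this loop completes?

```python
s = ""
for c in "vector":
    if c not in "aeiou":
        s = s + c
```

Remove vowels from 'vector'
`s` takes the values: "" → "v" → "vc" → "vct" → "vctr"

Answer: "vctr"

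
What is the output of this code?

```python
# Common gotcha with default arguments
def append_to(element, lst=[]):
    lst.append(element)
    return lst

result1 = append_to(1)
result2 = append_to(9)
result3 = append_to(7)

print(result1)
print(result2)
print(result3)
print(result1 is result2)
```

Key concept: mutable default argument gotcha.
Step by step:
`result1 = append_to(1)` → result1 = [1]
`result2 = append_to(9)` → result1 = [1, 9] (same object as result2); result2 = [1, 9] (same object as result1)
`result3 = append_to(7)` → result1 = [1, 9, 7] (same object as result2, result3); result2 = [1, 9, 7] (same object as result1, result3); result3 = [1, 9, 7] (same object as result1, result2)
`print(result1)` → prints [1, 9, 7]
`print(result2)` → prints [1, 9, 7]
`print(result3)` → prints [1, 9, 7]
`print(result1 is result2)` → prints True

Answer:
[1, 9, 7]
[1, 9, 7]
[1, 9, 7]
True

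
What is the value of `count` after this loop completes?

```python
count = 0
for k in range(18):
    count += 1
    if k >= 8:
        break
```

Loop breaks when k reaches 8, count is 9
`count` takes the values: 0 → 1 → 2 → 3 → 4 → 5 → 6 → 7 → 8 → 9

Answer: 9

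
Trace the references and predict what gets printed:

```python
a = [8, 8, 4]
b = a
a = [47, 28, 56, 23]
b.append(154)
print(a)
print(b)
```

Key concept: rebinding vs mutation: a is rebound to a new list, b still points at the original.
Step by step:
`a = [8, 8, 4]` → a = [8, 8, 4]
`b = a` → b = [8, 8, 4] (same object as a)
`a = [47, 28, 56, 23]` → a = [47, 28, 56, 23]
`b.append(154)` → b = [8, 8, 4, 154]
`print(a)` → prints [47, 28, 56, 23]
`print(b)` → prints [8, 8, 4, 154]

Answer:
[47, 28, 56, 23]
[8, 8, 4, 154]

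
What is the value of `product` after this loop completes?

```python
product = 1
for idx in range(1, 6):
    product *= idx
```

5! = 120
`product` takes the values: 1 → 2 → 6 → 24 → 120

Answer: 120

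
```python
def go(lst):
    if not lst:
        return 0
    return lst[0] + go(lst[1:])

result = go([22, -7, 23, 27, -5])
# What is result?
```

22 + (-7) + 23 + 27 + (-5) + 0 = 60

Answer: 60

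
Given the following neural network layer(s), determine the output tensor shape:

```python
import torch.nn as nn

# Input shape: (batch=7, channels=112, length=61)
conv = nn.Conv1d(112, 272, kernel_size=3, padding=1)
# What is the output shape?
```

Input: (7, 112, 61) -> Output: (7, 272, 61)

Answer: (7, 272, 61)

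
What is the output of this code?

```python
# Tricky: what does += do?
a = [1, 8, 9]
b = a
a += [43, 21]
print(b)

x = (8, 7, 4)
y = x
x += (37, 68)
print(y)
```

Key concept: += behavior differs for mutable vs immutable.
Step by step:
`a = [1, 8, 9]` → a = [1, 8, 9]
`b = a` → b = [1, 8, 9] (same object as a)
`a += [43, 21]` → a = [1, 8, 9, 43, 21] (same object as b); b = [1, 8, 9, 43, 21] (same object as a)
`print(b)` → prints [1, 8, 9, 43, 21]
`x = (8, 7, 4)` → x = (8, 7, 4)
`y = x` → y = (8, 7, 4)
`x += (37, 68)` → x = (8, 7, 4, 37, 68)
`print(y)` → prints (8, 7, 4)

Answer:
[1, 8, 9, 43, 21]
(8, 7, 4)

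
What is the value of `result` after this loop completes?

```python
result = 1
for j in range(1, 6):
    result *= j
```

5! = 120
`result` takes the values: 1 → 2 → 6 → 24 → 120

Answer: 120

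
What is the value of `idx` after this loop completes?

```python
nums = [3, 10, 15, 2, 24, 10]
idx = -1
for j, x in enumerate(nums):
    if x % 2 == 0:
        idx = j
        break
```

First even number index in [3, 10, 15, 2, 24, 10]
`idx` takes the values: -1 → 1

Answer: 1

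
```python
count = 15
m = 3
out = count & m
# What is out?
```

Trace:
`count = 15` → count = 15
`m = 3` → m = 3
`out = count & m` → out = 3
So out = 3

Answer: 3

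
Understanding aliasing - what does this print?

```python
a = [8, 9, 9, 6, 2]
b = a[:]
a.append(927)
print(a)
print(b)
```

Key concept: slice [:] creates copy.
Step by step:
`a = [8, 9, 9, 6, 2]` → a = [8, 9, 9, 6, 2]
`b = a[:]` → b = [8, 9, 9, 6, 2]
`a.append(927)` → a = [8, 9, 9, 6, 2, 927]
`print(a)` → prints [8, 9, 9, 6, 2, 927]
`print(b)` → prints [8, 9, 9, 6, 2]

Answer:
[8, 9, 9, 6, 2, 927]
[8, 9, 9, 6, 2]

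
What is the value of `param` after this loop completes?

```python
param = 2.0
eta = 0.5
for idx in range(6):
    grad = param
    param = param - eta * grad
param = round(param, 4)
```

Gradient descent: w = 2.0 * (1 - 0.5)^6
`param` takes the values: 2.0 → 1.0 → 0.5 → 0.25 → 0.125 → 0.0625 → 0.03125 → 0.0312

Answer: 0.0312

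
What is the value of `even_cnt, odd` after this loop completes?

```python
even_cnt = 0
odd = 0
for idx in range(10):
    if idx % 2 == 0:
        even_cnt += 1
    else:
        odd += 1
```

Count evens and odds in range(10)
`even_cnt, odd` takes the values: (0, 0) → (1, 0) → (1, 1) → (2, 1) → (2, 2) → (3, 2) → (3, 3) → (4, 3) → (4, 4) → (5, 4) → (5, 5)

Answer: 5, 5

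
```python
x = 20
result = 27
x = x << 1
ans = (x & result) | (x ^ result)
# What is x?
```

Trace:
`x = 20` → x = 20
`result = 27` → result = 27
`x = x << 1` → x = 40
`ans = (x & result) | (x ^ result)` → ans = 59
So x = 40

Answer: 40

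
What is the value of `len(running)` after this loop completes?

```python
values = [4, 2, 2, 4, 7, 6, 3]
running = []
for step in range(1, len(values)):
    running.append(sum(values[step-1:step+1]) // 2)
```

Number of 2-element averages
`running` takes the values: [] → [3] → [3, 2] → [3, 2, 3] → [3, 2, 3, 5] → [3, 2, 3, 5, 6] → [3, 2, 3, 5, 6, 4]
So `len(running)` = 6

Answer: 6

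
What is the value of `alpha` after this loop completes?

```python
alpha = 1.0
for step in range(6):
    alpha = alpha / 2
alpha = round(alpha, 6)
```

Halving LR 6 times: 1 / 2^6
`alpha` takes the values: 1.0 → 0.5 → 0.25 → 0.125 → 0.0625 → 0.03125 → 0.015625

Answer: 0.015625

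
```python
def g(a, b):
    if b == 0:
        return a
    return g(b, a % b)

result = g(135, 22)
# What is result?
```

g(135, 22) -> g(22, 3) -> g(3, 1) -> g(1, 0) -> 1

Answer: 1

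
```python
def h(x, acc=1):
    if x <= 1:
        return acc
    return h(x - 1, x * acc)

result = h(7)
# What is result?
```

Accumulator trace (n, acc): (7, 1) -> (6, 7) -> (5, 42) -> (4, 210) -> (3, 840) -> (2, 2520) -> (1, 5040) -> return 5040

Answer: 5040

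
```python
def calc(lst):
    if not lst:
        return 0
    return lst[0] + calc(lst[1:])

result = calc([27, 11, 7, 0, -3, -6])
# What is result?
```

27 + 11 + 7 + 0 + (-3) + (-6) + 0 = 36

Answer: 36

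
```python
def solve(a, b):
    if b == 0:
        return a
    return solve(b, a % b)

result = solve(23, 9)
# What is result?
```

solve(23, 9) -> solve(9, 5) -> solve(5, 4) -> solve(4, 1) -> solve(1, 0) -> 1

Answer: 1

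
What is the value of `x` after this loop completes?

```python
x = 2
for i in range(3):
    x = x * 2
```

Multiply by 2, 3 times: 2 * 2^3 = 16
`x` takes the values: 2 → 4 → 8 → 16

Answer: 16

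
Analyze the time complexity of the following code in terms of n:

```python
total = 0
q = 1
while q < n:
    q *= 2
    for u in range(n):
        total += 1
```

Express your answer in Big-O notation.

Each loop level contributes: log n × n. Multiplying the contributions gives O(n log n).

Answer: O(n log n)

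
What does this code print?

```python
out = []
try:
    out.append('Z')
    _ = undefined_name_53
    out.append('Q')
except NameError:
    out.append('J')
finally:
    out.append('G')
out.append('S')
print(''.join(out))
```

Execution trace: 'Z' (try body) → 'J' (except NameError) → 'G' (finally) → 'S' (after the try/except). Output: ZJGS

Answer: ZJGS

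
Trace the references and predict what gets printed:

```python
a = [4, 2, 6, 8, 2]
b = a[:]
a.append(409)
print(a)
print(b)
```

Key concept: slice [:] creates copy.
Step by step:
`a = [4, 2, 6, 8, 2]` → a = [4, 2, 6, 8, 2]
`b = a[:]` → b = [4, 2, 6, 8, 2]
`a.append(409)` → a = [4, 2, 6, 8, 2, 409]
`print(a)` → prints [4, 2, 6, 8, 2, 409]
`print(b)` → prints [4, 2, 6, 8, 2]

Answer:
[4, 2, 6, 8, 2, 409]
[4, 2, 6, 8, 2]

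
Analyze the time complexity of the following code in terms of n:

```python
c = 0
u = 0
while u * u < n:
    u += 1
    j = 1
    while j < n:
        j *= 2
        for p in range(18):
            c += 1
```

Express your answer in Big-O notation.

Each loop level contributes: √n × log n × 1. Multiplying the contributions gives O(√n log n).

Answer: O(√n log n)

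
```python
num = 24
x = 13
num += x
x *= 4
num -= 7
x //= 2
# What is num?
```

Trace:
`num = 24` → num = 24
`x = 13` → x = 13
`num += x` → num = 37
`x *= 4` → x = 52
`num -= 7` → num = 30
`x //= 2` → x = 26
So num = 30

Answer: 30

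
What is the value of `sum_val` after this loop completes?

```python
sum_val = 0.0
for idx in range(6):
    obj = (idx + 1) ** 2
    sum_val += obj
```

Sum of squared losses 1² + 2² + ... + 6²
`sum_val` takes the values: 0.0 → 1.0 → 5.0 → 14.0 → 30.0 → 55.0 → 91.0

Answer: 91.0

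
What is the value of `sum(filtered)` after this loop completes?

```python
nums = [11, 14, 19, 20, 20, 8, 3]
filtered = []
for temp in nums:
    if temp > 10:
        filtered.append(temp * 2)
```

Sum of doubled values > 10
`filtered` takes the values: [] → [22] → [22, 28] → [22, 28, 38] → [22, 28, 38, 40] → [22, 28, 38, 40, 40]
So `sum(filtered)` = 168

Answer: 168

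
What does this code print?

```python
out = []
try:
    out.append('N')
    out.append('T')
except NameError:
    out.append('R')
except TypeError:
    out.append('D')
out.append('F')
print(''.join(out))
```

Execution trace: 'N' (try body) → 'T' (try body, no exception) → 'F' (after the try/except). Output: NTF

Answer: NTF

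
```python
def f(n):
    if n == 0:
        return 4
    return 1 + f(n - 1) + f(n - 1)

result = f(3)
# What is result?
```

f(n) = 1 + 2·f(n-1), f(0)=4. Closed form: (4+1)·2^3 - 1 = 39.

Answer: 39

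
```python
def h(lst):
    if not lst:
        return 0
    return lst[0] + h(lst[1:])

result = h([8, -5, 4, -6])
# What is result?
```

8 + (-5) + 4 + (-6) + 0 = 1

Answer: 1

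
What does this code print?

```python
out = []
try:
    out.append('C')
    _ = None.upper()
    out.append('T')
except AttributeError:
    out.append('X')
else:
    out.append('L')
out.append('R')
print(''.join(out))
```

Execution trace: 'C' (try body) → 'X' (except AttributeError) → 'R' (after the try/except). Output: CXR

Answer: CXR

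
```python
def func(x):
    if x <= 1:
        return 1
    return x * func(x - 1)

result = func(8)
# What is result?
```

func(8) = 8 * 7 * 6 * 5 * 4 * 3 * 2 * 1 = 40320

Answer: 40320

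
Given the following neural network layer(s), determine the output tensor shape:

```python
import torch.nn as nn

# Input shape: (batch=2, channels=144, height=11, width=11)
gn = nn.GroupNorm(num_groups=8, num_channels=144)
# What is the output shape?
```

Input: (2, 144, 11, 11) -> Output: (2, 144, 11, 11)

Answer: (2, 144, 11, 11)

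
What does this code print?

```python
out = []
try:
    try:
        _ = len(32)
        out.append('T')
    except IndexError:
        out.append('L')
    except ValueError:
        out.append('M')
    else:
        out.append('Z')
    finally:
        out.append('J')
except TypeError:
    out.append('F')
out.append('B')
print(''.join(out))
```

Execution trace: 'J' (inner finally) → 'F' (outer except TypeError) → 'B' (after the try/except). Output: JFB

Answer: JFB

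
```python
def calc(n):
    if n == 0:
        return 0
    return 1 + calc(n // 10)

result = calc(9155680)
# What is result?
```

Count of digits of 9155680: 7

Answer: 7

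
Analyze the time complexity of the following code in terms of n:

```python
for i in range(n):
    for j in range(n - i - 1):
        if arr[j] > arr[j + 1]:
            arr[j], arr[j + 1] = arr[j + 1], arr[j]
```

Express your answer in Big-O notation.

This is Bubble sort. Time complexity: O(n²).

Answer: O(n²)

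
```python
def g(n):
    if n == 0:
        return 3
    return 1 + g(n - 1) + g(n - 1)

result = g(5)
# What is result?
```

g(n) = 1 + 2·g(n-1), g(0)=3. Closed form: (3+1)·2^5 - 1 = 127.

Answer: 127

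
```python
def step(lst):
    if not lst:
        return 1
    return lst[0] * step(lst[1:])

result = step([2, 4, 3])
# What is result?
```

Product over [2, 4, 3] = 2 * 4 * 3 = 24

Answer: 24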